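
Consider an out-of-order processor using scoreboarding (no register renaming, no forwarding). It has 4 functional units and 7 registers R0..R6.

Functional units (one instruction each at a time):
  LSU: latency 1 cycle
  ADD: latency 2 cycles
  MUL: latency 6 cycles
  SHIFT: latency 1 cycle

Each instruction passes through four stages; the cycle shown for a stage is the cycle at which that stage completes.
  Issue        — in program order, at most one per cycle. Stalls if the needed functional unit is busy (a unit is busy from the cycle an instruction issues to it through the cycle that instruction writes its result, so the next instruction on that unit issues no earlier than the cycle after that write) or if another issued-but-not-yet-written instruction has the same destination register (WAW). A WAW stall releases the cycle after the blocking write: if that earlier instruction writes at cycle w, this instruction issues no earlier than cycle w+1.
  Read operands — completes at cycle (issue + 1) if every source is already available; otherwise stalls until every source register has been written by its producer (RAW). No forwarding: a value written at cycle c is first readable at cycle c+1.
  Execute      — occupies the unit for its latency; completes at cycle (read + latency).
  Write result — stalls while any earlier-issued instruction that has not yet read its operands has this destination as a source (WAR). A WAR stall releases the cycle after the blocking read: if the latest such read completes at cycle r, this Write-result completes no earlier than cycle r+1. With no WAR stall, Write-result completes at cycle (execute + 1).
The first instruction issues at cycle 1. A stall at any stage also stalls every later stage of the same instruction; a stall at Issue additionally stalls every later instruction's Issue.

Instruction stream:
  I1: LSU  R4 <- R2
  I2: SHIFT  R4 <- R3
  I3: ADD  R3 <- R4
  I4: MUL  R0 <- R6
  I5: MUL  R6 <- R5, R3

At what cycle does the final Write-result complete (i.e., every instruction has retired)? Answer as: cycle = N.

cycle = 24

cycle 1: I1 dispatched to LSU
cycle 2: I1 operands ready
cycle 3: I1 complete
cycle 4: R4←I1
cycle 5: I2 dispatched to SHIFT
cycle 6: I2 operands ready · I3 dispatched to ADD
cycle 7: I2 complete · I4 dispatched to MUL
cycle 8: R4←I2 · I4 operands ready
cycle 9: I3 operands ready
cycle 11: I3 complete
cycle 12: R3←I3
cycle 14: I4 complete
cycle 15: R0←I4
cycle 16: I5 dispatched to MUL
cycle 17: I5 operands ready
cycle 23: I5 complete
cycle 24: R6←I5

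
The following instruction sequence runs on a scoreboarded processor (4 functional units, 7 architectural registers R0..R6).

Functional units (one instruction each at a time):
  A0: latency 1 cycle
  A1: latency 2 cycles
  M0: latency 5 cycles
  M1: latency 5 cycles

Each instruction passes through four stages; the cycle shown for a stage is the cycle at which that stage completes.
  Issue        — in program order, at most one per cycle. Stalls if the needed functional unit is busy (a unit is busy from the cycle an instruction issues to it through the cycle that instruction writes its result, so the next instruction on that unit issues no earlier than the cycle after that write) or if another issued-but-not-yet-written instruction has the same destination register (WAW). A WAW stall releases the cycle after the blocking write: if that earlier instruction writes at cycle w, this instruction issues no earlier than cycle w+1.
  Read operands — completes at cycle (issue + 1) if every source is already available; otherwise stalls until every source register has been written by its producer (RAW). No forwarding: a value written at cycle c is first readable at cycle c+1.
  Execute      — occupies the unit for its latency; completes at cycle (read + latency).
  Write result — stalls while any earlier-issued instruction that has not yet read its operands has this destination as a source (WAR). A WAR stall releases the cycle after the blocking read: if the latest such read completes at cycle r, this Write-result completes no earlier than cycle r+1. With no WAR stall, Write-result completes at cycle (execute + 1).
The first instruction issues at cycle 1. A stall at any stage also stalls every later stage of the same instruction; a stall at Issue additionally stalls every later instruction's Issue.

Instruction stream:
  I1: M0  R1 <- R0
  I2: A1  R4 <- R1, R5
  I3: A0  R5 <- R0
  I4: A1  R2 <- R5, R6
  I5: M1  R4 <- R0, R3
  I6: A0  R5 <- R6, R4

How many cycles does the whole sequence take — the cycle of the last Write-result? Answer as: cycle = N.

I1 -> (1, 2, 7, 8)
I2 -> (2, 9, 11, 12)  // RAW R1: wait I1 write@8
I3 -> (3, 4, 5, 10)  // WAR R5: wait I2 read@9
I4 -> (13, 14, 16, 17)  // struct: A1 busy until I2 writes@12
I5 -> (14, 15, 20, 21)
I6 -> (15, 22, 23, 24)  // RAW R4: wait I5 write@21

cycle = 24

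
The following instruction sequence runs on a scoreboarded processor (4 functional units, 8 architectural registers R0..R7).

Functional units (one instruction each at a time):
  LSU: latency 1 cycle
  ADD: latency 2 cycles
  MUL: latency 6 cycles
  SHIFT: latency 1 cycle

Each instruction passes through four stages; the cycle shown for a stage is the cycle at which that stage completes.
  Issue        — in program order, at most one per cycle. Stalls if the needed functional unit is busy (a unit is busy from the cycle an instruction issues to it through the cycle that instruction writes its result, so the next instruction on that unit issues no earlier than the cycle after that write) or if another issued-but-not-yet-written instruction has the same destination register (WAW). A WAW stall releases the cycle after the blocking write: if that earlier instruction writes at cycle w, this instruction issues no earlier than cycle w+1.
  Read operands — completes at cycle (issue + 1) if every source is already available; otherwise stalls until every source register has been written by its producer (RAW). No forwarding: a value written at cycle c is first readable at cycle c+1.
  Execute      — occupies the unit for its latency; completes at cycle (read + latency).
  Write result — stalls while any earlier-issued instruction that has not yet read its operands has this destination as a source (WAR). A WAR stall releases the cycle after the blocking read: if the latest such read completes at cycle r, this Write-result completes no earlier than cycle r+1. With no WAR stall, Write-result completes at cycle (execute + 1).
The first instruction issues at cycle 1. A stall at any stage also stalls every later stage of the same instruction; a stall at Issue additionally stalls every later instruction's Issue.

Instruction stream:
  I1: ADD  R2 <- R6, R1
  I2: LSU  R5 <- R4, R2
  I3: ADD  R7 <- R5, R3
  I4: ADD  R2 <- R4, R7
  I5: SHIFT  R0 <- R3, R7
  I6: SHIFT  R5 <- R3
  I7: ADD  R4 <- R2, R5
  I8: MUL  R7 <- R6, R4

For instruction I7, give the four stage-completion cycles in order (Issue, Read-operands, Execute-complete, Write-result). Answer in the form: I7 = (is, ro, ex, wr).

I1  is:1  ro:2  ex:4  wr:5
I2  is:2  ro:6  ex:7  wr:8  — RAW R2: wait I1 write@5
I3  is:6  ro:9  ex:11  wr:12  — struct: ADD busy until I1 writes@5, RAW R5: wait I2 write@8
I4  is:13  ro:14  ex:16  wr:17  — struct: ADD busy until I3 writes@12
I5  is:14  ro:15  ex:16  wr:17
I6  is:18  ro:19  ex:20  wr:21  — struct: SHIFT busy until I5 writes@17
I7  is:19  ro:22  ex:24  wr:25  — RAW R5: wait I6 write@21
I8  is:20  ro:26  ex:32  wr:33  — RAW R4: wait I7 write@25

I7 = (19, 22, 24, 25)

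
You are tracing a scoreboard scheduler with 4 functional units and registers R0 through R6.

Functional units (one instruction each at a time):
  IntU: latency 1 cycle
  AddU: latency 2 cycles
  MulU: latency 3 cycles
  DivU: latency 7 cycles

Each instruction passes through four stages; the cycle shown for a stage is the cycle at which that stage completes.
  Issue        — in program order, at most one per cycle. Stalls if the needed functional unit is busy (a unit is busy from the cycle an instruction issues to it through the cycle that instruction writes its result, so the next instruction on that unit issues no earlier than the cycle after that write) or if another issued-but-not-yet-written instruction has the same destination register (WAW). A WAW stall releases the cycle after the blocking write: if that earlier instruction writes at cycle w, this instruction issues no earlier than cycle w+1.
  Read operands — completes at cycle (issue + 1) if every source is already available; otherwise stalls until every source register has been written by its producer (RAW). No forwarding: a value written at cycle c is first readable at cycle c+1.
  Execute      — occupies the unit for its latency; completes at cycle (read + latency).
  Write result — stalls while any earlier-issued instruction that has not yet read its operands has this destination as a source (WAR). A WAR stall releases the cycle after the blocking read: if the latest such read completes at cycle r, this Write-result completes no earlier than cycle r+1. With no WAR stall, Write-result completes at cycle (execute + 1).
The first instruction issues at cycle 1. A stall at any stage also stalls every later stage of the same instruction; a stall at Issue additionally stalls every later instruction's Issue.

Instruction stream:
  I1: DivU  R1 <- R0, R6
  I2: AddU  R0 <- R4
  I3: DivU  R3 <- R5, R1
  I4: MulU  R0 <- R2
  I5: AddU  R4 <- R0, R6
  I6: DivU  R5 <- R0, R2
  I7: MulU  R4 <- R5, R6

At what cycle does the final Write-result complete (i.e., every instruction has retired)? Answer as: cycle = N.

cycle = 35

[1] issue I1 (DivU)
[2] I1 read-ops · issue I2 (AddU)
[3] I2 read-ops
[5] I2 finished on AddU
[6] I2→R0
[9] I1 finished on DivU
[10] I1→R1
[11] issue I3 (DivU)
[12] I3 read-ops · issue I4 (MulU)
[13] I4 read-ops · issue I5 (AddU)
[16] I4 finished on MulU
[17] I4→R0
[18] I5 read-ops
[19] I3 finished on DivU
[20] I3→R3 · I5 finished on AddU
[21] I5→R4 · issue I6 (DivU)
[22] I6 read-ops · issue I7 (MulU)
[29] I6 finished on DivU
[30] I6→R5
[31] I7 read-ops
[34] I7 finished on MulU
[35] I7→R4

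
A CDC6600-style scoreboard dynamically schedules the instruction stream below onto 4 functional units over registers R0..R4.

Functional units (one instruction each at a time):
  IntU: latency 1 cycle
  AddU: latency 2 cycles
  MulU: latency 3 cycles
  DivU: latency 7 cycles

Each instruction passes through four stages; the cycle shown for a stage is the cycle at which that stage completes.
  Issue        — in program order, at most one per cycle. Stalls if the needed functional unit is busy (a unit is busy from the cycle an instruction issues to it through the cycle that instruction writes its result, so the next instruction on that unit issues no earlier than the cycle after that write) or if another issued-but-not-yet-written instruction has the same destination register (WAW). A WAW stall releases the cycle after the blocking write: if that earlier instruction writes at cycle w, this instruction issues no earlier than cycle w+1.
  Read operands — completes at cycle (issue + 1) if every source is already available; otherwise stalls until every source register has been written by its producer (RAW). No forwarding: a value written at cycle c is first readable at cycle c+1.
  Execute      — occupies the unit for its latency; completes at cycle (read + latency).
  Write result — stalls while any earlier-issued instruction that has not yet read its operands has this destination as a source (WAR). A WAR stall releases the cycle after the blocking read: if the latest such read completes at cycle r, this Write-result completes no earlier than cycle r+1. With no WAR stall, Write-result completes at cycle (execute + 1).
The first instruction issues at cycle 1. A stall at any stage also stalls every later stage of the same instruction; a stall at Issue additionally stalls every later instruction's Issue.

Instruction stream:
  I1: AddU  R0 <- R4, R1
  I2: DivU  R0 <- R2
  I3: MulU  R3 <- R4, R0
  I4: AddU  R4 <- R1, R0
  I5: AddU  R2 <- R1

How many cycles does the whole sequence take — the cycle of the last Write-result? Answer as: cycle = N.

cycle = 24

I1: IS=1 RO=2 EX=4 WR=5
I2: IS=6 RO=7 EX=14 WR=15  [WAW R0: wait I1 write@5]
I3: IS=7 RO=16 EX=19 WR=20  [RAW R0: wait I2 write@15]
I4: IS=8 RO=16 EX=18 WR=19  [RAW R0: wait I2 write@15]
I5: IS=20 RO=21 EX=23 WR=24  [struct: AddU busy until I4 writes@19]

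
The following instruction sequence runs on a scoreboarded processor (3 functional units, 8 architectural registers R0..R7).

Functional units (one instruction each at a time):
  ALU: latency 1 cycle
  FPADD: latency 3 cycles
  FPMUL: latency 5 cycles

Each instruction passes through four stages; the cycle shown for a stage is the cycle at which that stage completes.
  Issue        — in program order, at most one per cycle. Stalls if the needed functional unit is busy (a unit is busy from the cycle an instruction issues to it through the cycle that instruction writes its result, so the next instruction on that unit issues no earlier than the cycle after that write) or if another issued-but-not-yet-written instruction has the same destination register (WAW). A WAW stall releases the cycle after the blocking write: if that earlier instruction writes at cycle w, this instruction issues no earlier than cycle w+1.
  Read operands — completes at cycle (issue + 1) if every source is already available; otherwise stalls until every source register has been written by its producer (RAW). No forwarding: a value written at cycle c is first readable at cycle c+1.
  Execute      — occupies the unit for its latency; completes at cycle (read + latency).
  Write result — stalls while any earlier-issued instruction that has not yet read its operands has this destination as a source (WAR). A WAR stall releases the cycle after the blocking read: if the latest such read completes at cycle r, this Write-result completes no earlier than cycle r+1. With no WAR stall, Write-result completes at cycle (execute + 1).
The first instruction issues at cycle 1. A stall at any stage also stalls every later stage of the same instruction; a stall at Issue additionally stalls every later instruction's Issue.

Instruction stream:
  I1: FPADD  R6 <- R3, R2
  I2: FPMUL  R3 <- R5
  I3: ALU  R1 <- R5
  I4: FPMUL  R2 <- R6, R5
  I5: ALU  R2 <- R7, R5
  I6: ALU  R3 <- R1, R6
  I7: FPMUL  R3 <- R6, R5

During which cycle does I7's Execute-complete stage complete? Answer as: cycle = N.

I1: IS=1 RO=2 EX=5 WR=6
I2: IS=2 RO=3 EX=8 WR=9
I3: IS=3 RO=4 EX=5 WR=6
I4: IS=10 RO=11 EX=16 WR=17  [struct: FPMUL busy until I2 writes@9]
I5: IS=18 RO=19 EX=20 WR=21  [WAW R2: wait I4 write@17]
I6: IS=22 RO=23 EX=24 WR=25  [struct: ALU busy until I5 writes@21]
I7: IS=26 RO=27 EX=32 WR=33  [WAW R3: wait I6 write@25]

cycle = 32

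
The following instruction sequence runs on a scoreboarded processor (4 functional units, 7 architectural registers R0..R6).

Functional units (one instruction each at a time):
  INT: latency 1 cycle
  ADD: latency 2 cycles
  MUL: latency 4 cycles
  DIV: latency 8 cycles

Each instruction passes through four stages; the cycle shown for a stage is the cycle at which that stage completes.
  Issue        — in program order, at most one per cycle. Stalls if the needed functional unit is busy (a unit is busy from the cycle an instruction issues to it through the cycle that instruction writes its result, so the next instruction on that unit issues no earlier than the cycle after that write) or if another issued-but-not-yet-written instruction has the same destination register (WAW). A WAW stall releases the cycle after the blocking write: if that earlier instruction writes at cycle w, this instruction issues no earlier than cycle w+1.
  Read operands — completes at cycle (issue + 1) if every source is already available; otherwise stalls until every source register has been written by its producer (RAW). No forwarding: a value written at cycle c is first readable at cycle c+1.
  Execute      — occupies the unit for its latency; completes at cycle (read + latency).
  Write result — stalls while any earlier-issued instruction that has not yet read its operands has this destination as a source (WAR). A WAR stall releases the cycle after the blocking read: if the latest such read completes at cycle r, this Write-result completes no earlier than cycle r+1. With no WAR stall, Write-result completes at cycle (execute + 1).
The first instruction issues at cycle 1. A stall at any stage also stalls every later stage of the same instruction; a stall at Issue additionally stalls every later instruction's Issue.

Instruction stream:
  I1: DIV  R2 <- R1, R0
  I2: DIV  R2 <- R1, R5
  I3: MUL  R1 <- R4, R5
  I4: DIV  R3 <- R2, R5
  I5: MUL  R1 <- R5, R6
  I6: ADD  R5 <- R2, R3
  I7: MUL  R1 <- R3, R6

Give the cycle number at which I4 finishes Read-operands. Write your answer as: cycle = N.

cycle = 24

I1  is:1  ro:2  ex:10  wr:11
I2  is:12  ro:13  ex:21  wr:22  — struct: DIV busy until I1 writes@11
I3  is:13  ro:14  ex:18  wr:19
I4  is:23  ro:24  ex:32  wr:33  — struct: DIV busy until I2 writes@22
I5  is:24  ro:25  ex:29  wr:30
I6  is:25  ro:34  ex:36  wr:37  — RAW R3: wait I4 write@33
I7  is:31  ro:34  ex:38  wr:39  — struct: MUL busy until I5 writes@30, RAW R3: wait I4 write@33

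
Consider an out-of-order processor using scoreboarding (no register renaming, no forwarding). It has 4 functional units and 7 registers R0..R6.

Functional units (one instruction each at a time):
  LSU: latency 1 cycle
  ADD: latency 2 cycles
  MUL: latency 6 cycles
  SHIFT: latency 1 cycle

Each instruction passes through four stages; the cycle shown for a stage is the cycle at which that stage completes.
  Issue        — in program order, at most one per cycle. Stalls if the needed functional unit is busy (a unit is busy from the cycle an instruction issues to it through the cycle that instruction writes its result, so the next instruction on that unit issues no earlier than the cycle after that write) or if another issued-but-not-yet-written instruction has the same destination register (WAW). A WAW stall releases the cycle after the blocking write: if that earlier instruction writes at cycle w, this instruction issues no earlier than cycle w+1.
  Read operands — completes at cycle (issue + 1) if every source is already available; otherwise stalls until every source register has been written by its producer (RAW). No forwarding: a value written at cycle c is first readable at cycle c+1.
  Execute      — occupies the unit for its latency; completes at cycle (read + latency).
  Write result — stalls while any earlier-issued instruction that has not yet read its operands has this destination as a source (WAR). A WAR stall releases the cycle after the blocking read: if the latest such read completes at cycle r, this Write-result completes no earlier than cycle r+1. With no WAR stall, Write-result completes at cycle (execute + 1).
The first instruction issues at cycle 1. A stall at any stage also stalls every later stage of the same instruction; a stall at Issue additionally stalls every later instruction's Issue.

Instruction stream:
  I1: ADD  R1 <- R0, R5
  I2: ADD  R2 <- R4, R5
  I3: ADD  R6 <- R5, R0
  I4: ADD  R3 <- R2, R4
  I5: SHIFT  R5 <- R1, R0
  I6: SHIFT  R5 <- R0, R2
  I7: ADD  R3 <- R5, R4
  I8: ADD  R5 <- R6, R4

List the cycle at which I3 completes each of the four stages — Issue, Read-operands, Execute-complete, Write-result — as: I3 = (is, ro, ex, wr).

I1 -> (1, 2, 4, 5)
I2 -> (6, 7, 9, 10)  // struct: ADD busy until I1 writes@5
I3 -> (11, 12, 14, 15)  // struct: ADD busy until I2 writes@10
I4 -> (16, 17, 19, 20)  // struct: ADD busy until I3 writes@15
I5 -> (17, 18, 19, 20)
I6 -> (21, 22, 23, 24)  // struct: SHIFT busy until I5 writes@20
I7 -> (22, 25, 27, 28)  // RAW R5: wait I6 write@24
I8 -> (29, 30, 32, 33)  // struct: ADD busy until I7 writes@28

I3 = (11, 12, 14, 15)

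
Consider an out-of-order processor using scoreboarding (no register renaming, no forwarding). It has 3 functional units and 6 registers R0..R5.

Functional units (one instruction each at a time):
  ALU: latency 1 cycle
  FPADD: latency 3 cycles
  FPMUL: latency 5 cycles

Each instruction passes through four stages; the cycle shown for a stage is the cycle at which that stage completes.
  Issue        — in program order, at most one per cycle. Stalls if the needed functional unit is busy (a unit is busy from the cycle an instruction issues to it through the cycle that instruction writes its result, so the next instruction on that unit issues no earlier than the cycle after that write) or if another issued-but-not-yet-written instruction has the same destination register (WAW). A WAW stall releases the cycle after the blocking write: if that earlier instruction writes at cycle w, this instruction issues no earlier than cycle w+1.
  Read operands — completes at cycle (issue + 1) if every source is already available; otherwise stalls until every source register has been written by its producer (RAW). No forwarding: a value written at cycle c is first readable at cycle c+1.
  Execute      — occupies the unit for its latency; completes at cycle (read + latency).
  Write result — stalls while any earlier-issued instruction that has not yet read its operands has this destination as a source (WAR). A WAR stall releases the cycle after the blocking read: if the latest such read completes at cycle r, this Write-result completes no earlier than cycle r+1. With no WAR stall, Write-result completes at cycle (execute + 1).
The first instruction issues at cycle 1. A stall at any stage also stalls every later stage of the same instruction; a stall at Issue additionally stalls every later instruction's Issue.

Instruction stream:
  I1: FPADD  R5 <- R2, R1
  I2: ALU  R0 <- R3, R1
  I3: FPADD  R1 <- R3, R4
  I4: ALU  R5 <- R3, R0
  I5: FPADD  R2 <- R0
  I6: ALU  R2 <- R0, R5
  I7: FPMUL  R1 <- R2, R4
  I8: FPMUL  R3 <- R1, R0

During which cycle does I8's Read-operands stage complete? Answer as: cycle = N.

[1] I1→FPADD
[2] I1 RO · I2→ALU
[3] I2 RO
[4] I2 EX
[5] I1 EX · I2 WR R0
[6] I1 WR R5
[7] I3→FPADD
[8] I3 RO · I4→ALU
[9] I4 RO
[10] I4 EX
[11] I3 EX · I4 WR R5
[12] I3 WR R1
[13] I5→FPADD
[14] I5 RO
[17] I5 EX
[18] I5 WR R2
[19] I6→ALU
[20] I6 RO · I7→FPMUL
[21] I6 EX
[22] I6 WR R2
[23] I7 RO
[28] I7 EX
[29] I7 WR R1
[30] I8→FPMUL
[31] I8 RO
[36] I8 EX
[37] I8 WR R3

cycle = 31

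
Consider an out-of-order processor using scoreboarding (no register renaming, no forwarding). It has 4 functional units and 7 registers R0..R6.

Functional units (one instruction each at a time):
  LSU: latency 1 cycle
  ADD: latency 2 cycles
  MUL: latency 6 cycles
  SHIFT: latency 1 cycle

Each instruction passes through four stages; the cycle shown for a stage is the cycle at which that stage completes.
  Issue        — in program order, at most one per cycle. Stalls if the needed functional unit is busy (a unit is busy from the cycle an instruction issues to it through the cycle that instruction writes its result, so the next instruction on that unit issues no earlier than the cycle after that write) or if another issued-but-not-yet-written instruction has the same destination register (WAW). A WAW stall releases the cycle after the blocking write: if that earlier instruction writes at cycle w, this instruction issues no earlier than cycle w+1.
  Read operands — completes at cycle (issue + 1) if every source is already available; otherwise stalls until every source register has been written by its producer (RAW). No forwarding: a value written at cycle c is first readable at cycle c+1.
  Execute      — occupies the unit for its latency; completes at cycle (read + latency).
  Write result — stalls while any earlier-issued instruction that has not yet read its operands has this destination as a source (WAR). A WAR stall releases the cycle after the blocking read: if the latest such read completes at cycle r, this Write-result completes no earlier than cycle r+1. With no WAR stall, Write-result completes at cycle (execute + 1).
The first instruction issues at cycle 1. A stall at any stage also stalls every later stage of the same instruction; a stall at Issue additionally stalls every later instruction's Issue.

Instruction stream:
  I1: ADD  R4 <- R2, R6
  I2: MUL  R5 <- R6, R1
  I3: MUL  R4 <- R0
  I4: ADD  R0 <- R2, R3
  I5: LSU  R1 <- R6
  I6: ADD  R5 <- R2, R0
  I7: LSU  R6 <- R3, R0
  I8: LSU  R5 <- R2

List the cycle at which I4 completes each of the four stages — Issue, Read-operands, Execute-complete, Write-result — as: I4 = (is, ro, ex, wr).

I4 = (12, 13, 15, 16)

c1: I1→ADD
c2: I1 RO, I2→MUL
c3: I2 RO
c4: I1 EX
c5: I1 WR R4
c9: I2 EX
c10: I2 WR R5
c11: I3→MUL
c12: I3 RO, I4→ADD
c13: I4 RO, I5→LSU
c14: I5 RO
c15: I4 EX, I5 EX
c16: I4 WR R0, I5 WR R1
c17: I6→ADD
c18: I3 EX, I6 RO, I7→LSU
c19: I3 WR R4, I7 RO
c20: I6 EX, I7 EX
c21: I6 WR R5, I7 WR R6
c22: I8→LSU
c23: I8 RO
c24: I8 EX
c25: I8 WR R5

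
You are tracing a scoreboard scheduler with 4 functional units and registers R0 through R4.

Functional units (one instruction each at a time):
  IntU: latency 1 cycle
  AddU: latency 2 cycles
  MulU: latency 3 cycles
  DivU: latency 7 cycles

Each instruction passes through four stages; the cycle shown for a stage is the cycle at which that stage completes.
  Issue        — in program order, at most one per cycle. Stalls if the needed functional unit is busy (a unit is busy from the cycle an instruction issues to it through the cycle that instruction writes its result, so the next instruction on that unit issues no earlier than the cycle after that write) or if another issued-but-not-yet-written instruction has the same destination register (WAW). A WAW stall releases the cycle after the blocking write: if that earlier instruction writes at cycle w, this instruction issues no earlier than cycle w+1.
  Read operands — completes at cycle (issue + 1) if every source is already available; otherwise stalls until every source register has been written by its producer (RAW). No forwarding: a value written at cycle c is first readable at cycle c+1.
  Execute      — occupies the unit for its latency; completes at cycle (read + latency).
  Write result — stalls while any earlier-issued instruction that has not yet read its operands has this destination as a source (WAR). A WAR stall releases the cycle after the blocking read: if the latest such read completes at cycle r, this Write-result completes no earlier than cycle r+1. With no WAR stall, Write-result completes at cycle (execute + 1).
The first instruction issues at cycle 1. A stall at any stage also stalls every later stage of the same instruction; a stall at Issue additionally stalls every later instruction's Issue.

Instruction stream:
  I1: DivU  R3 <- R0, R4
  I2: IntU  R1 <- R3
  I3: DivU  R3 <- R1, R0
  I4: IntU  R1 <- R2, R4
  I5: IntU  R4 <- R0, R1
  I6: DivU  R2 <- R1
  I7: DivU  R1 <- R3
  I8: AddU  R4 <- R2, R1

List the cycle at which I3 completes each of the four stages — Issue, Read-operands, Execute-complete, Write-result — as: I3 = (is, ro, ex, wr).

I3 = (11, 14, 21, 22)

c1: I1→DivU
c2: I1 RO | I2→IntU
c9: I1 EX
c10: I1 WR R3
c11: I2 RO | I3→DivU
c12: I2 EX
c13: I2 WR R1
c14: I3 RO | I4→IntU
c15: I4 RO
c16: I4 EX
c17: I4 WR R1
c18: I5→IntU
c19: I5 RO
c20: I5 EX
c21: I3 EX | I5 WR R4
c22: I3 WR R3
c23: I6→DivU
c24: I6 RO
c31: I6 EX
c32: I6 WR R2
c33: I7→DivU
c34: I7 RO | I8→AddU
c41: I7 EX
c42: I7 WR R1
c43: I8 RO
c45: I8 EX
c46: I8 WR R4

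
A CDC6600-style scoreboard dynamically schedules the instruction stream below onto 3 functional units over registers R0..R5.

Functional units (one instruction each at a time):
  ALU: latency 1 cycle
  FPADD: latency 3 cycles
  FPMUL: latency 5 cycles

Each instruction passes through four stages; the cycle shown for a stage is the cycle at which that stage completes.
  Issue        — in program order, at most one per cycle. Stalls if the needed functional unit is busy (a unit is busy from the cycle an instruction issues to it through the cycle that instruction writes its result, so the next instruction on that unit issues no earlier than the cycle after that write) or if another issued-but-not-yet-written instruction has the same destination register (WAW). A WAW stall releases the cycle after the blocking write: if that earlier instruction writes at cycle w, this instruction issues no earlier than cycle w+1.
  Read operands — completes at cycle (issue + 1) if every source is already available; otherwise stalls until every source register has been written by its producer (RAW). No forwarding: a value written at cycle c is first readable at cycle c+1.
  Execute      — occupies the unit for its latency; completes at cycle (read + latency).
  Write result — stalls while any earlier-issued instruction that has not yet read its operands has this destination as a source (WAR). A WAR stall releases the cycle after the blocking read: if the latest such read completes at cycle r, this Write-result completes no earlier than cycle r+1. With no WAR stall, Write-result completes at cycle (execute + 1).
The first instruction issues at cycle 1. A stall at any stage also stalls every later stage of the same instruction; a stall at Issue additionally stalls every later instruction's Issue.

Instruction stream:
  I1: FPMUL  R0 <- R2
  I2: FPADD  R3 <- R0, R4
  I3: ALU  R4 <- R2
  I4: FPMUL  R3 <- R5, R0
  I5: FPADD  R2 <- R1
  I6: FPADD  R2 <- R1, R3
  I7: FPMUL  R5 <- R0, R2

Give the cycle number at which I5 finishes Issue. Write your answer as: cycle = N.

cycle = 15

t=1  issue I1 (FPMUL)
t=2  I1 read-ops · issue I2 (FPADD)
t=3  issue I3 (ALU)
t=4  I3 read-ops
t=5  I3 finished on ALU
t=7  I1 finished on FPMUL
t=8  I1→R0
t=9  I2 read-ops
t=10  I3→R4
t=12  I2 finished on FPADD
t=13  I2→R3
t=14  issue I4 (FPMUL)
t=15  I4 read-ops · issue I5 (FPADD)
t=16  I5 read-ops
t=19  I5 finished on FPADD
t=20  I4 finished on FPMUL · I5→R2
t=21  I4→R3 · issue I6 (FPADD)
t=22  I6 read-ops · issue I7 (FPMUL)
t=25  I6 finished on FPADD
t=26  I6→R2
t=27  I7 read-ops
t=32  I7 finished on FPMUL
t=33  I7→R5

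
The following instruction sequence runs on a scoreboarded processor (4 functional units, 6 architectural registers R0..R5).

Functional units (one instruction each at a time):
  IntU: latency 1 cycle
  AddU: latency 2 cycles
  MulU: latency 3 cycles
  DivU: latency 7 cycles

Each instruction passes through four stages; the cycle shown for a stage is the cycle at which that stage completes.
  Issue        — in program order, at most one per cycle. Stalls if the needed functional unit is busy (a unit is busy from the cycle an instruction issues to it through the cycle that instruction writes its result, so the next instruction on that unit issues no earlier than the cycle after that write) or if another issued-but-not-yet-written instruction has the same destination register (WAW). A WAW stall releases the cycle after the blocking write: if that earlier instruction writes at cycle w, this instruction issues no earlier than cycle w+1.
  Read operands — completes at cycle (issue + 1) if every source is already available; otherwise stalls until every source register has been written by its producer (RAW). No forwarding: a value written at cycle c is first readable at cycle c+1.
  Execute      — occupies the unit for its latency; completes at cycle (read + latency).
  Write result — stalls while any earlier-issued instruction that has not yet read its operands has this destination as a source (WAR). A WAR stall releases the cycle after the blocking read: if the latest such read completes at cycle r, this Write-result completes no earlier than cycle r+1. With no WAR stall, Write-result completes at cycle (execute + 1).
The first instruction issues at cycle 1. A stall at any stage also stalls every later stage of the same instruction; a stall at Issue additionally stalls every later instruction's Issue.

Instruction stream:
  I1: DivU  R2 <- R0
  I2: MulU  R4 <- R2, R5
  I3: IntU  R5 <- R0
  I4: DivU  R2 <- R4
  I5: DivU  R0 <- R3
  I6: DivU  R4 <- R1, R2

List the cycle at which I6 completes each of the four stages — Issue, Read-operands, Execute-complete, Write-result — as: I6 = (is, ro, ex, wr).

I6 = (35, 36, 43, 44)

I1 -> (1, 2, 9, 10)
I2 -> (2, 11, 14, 15)  // RAW R2: wait I1 write@10
I3 -> (3, 4, 5, 12)  // WAR R5: wait I2 read@11
I4 -> (11, 16, 23, 24)  // struct: DivU busy until I1 writes@10, RAW R4: wait I2 write@15
I5 -> (25, 26, 33, 34)  // struct: DivU busy until I4 writes@24
I6 -> (35, 36, 43, 44)  // struct: DivU busy until I5 writes@34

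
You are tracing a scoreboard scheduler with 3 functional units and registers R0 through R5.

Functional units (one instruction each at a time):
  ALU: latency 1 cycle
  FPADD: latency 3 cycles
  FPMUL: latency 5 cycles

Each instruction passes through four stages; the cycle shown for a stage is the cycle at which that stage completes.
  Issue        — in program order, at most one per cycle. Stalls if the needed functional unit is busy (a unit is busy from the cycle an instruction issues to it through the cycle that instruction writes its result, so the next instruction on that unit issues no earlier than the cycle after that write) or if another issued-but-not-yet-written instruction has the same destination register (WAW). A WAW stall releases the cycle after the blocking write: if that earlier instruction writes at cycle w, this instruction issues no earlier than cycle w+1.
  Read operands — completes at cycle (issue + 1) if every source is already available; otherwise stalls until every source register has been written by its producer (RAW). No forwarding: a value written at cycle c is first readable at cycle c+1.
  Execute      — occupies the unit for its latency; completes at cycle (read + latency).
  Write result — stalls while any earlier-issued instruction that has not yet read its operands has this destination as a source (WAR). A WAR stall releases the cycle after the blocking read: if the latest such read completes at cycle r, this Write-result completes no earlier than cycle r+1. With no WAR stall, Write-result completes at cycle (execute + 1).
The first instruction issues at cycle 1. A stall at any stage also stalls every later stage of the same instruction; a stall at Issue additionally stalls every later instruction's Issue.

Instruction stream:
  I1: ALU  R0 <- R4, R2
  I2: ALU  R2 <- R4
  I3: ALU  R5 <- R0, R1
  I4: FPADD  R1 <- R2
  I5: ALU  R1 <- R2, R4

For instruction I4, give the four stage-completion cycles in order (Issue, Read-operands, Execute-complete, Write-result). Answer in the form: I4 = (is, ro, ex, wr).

I4 = (10, 11, 14, 15)

1) issue 1, read 2, done 3, write 4
2) issue 5, read 6, done 7, write 8  <struct: ALU busy until I1 writes@4>
3) issue 9, read 10, done 11, write 12  <struct: ALU busy until I2 writes@8>
4) issue 10, read 11, done 14, write 15
5) issue 16, read 17, done 18, write 19  <WAW R1: wait I4 write@15>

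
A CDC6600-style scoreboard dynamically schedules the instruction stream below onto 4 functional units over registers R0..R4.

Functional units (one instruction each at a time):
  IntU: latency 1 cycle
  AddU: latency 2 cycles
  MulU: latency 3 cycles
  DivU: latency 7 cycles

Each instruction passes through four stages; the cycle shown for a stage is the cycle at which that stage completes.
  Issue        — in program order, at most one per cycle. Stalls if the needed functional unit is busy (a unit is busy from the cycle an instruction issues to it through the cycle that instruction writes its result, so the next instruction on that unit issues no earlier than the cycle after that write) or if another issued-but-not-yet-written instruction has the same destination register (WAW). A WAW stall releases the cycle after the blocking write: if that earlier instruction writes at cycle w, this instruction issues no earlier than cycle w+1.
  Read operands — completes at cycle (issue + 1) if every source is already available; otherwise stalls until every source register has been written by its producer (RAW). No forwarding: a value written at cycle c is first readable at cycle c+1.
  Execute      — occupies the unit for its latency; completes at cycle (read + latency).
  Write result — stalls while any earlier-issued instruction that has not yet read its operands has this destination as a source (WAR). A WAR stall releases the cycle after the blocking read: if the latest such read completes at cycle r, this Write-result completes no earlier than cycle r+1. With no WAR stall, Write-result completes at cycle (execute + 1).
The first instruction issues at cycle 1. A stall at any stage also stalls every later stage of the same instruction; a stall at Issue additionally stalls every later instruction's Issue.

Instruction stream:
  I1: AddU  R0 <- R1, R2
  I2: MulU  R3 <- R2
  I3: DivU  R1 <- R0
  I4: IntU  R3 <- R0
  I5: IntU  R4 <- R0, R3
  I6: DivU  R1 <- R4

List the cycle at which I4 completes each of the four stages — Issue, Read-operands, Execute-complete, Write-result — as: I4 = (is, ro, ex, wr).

I4 = (8, 9, 10, 11)

I1: IS=1 RO=2 EX=4 WR=5
I2: IS=2 RO=3 EX=6 WR=7
I3: IS=3 RO=6 EX=13 WR=14  [RAW R0: wait I1 write@5]
I4: IS=8 RO=9 EX=10 WR=11  [WAW R3: wait I2 write@7]
I5: IS=12 RO=13 EX=14 WR=15  [struct: IntU busy until I4 writes@11]
I6: IS=15 RO=16 EX=23 WR=24  [struct: DivU busy until I3 writes@14]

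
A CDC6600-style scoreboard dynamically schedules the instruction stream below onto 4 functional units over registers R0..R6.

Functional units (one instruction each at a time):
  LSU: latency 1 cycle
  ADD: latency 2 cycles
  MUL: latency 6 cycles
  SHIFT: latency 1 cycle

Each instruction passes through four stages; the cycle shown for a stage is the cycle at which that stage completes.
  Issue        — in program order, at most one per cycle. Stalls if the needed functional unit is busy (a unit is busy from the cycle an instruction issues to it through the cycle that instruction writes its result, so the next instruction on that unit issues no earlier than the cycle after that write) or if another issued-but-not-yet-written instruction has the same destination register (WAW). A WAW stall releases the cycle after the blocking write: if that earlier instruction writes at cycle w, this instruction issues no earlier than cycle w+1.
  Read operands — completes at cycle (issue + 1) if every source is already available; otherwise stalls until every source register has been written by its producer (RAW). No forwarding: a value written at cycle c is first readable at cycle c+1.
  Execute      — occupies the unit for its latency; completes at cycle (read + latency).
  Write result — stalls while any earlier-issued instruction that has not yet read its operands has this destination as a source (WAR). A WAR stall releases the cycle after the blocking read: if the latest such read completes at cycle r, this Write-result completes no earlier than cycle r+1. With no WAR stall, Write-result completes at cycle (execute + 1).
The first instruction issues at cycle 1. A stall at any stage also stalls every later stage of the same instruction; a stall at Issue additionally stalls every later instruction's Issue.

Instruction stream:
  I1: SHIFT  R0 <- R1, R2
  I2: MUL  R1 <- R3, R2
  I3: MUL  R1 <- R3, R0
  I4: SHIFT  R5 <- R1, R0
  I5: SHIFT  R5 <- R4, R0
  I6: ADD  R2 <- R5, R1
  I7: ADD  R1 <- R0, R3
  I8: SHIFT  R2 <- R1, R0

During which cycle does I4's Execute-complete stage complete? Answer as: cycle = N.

cycle = 21

[I1] 1/2/3/4
[I2] 2/3/9/10
[I3] 11/12/18/19  (struct: MUL busy until I2 writes@10)
[I4] 12/20/21/22  (RAW R1: wait I3 write@19)
[I5] 23/24/25/26  (struct: SHIFT busy until I4 writes@22)
[I6] 24/27/29/30  (RAW R5: wait I5 write@26)
[I7] 31/32/34/35  (struct: ADD busy until I6 writes@30)
[I8] 32/36/37/38  (RAW R1: wait I7 write@35)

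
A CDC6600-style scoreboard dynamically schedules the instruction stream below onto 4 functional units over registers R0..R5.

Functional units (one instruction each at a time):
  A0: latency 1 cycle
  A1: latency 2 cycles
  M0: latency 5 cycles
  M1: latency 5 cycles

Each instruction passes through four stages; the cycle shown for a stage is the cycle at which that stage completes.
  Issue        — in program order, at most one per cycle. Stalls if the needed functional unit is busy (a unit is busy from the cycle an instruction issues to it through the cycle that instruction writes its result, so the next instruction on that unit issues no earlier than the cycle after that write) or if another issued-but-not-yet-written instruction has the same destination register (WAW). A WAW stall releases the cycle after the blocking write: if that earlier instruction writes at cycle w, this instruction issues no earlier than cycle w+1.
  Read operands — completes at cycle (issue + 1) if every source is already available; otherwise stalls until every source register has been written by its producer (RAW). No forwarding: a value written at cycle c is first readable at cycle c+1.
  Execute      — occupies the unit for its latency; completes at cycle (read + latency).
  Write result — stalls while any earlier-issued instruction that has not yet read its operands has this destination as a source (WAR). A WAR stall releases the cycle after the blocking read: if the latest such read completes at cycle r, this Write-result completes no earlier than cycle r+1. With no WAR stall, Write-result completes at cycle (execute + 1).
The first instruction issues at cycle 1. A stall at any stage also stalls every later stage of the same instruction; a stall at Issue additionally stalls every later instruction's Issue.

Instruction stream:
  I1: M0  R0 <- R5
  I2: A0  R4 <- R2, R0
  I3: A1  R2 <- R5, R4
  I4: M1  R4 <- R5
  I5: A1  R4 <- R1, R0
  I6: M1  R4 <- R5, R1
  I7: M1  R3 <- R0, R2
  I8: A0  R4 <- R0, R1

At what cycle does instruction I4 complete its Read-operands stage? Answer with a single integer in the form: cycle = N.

cycle = 13

I1 -> (1, 2, 7, 8)
I2 -> (2, 9, 10, 11)  // RAW R0: wait I1 write@8
I3 -> (3, 12, 14, 15)  // RAW R4: wait I2 write@11
I4 -> (12, 13, 18, 19)  // WAW R4: wait I2 write@11
I5 -> (20, 21, 23, 24)  // WAW R4: wait I4 write@19
I6 -> (25, 26, 31, 32)  // WAW R4: wait I5 write@24
I7 -> (33, 34, 39, 40)  // struct: M1 busy until I6 writes@32
I8 -> (34, 35, 36, 37)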